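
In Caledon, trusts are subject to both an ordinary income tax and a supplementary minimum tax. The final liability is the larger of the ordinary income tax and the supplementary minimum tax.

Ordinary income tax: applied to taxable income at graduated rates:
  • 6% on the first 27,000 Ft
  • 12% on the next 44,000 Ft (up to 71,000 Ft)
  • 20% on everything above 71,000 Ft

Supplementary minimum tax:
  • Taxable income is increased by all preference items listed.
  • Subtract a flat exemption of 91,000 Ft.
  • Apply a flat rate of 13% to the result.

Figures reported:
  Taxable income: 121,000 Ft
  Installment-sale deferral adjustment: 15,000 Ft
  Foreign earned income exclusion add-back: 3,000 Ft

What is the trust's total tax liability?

16,900 Ft

Supplementary minimum tax:
  Adjusted income: 121,000 Ft + 15,000 Ft + 3,000 Ft = 139,000 Ft
  Less exemption 91,000 Ft → base 48,000 Ft
  48,000 Ft × 13% = 6,240 Ft

Ordinary income tax:
  27,000 Ft × 6% = 1,620 Ft
  44,000 Ft × 12% = 5,280 Ft
  50,000 Ft × 20% = 10,000 Ft
  → 16,900 Ft

16,900 Ft > 6,240 Ft, so the ordinary income tax governs.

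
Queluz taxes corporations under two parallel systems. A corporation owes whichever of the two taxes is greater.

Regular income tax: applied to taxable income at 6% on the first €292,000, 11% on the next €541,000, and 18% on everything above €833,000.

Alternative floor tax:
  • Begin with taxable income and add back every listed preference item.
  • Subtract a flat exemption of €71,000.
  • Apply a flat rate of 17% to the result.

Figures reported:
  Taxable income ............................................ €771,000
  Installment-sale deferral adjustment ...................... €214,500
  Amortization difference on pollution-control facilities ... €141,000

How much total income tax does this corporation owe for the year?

€179,435

Alternative floor tax:
  Adjusted income: €771,000 + €214,500 + €141,000 = €1,126,500
  Less exemption €71,000 → base €1,055,500
  €1,055,500 × 17% = €179,435

Regular income tax:
  €292,000 × 6% = €17,520
  €479,000 × 11% = €52,690
  → €70,210

€179,435 > €70,210, so the alternative floor tax is the binding amount.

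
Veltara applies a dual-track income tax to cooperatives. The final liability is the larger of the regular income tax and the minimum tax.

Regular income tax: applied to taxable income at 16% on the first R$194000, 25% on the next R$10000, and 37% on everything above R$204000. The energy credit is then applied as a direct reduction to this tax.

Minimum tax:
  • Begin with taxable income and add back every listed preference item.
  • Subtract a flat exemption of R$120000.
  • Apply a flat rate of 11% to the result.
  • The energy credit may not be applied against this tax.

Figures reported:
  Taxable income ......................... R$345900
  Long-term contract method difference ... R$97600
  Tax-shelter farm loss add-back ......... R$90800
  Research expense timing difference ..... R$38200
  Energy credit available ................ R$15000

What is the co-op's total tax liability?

Regular income tax:
  R$194000 × 16% = R$31040
  R$10000 × 25% = R$2500
  R$141900 × 37% = R$52503
  → R$86043
  Less energy credit R$15000 → R$71043

Minimum tax:
  Adjusted income: R$345900 + R$97600 + R$90800 + R$38200 = R$572500
  Less exemption R$120000 → base R$452500
  R$452500 × 11% = R$49775

R$71043 > R$49775, so the regular income tax governs.

R$71043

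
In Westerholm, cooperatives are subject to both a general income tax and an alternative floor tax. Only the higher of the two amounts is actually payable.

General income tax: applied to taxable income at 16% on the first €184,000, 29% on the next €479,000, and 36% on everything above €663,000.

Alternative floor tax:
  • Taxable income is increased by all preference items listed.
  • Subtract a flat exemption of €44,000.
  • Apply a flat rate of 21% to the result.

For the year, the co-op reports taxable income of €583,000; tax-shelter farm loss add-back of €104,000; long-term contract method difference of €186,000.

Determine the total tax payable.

General income tax:
  €184,000 × 16% = €29,440
  €399,000 × 29% = €115,710
  → €145,150

Alternative floor tax:
  Adjusted income: €583,000 + €104,000 + €186,000 = €873,000
  Less exemption €44,000 → base €829,000
  €829,000 × 21% = €174,090

€174,090 > €145,150, so the alternative floor tax is the binding amount.

€174,090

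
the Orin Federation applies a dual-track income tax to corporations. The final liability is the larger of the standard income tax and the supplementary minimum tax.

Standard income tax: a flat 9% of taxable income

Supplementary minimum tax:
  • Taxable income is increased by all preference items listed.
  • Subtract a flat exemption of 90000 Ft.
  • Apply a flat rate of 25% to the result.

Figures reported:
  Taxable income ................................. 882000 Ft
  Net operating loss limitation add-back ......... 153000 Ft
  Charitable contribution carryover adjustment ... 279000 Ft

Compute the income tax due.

Supplementary minimum tax:
  Adjusted income: 882000 Ft + 153000 Ft + 279000 Ft = 1314000 Ft
  Less exemption 90000 Ft → base 1224000 Ft
  1224000 Ft × 25% = 306000 Ft

Standard income tax:
  882000 Ft × 9% = 79380 Ft

306000 Ft > 79380 Ft, so the supplementary minimum tax is the binding amount.

306000 Ft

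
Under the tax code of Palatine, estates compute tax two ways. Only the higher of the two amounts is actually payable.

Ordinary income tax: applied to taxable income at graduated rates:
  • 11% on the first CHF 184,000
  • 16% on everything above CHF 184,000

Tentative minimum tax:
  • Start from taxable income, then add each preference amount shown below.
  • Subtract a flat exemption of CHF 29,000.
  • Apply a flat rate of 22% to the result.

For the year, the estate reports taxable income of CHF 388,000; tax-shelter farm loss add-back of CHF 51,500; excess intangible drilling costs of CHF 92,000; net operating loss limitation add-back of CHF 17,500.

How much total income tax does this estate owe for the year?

Ordinary income tax:
  CHF 184,000 × 11% = CHF 20,240
  CHF 204,000 × 16% = CHF 32,640
  → CHF 52,880

Tentative minimum tax:
  Adjusted income: CHF 388,000 + CHF 51,500 + CHF 92,000 + CHF 17,500 = CHF 549,000
  Less exemption CHF 29,000 → base CHF 520,000
  CHF 520,000 × 22% = CHF 114,400

CHF 114,400 > CHF 52,880, so the tentative minimum tax is the binding amount.

CHF 114,400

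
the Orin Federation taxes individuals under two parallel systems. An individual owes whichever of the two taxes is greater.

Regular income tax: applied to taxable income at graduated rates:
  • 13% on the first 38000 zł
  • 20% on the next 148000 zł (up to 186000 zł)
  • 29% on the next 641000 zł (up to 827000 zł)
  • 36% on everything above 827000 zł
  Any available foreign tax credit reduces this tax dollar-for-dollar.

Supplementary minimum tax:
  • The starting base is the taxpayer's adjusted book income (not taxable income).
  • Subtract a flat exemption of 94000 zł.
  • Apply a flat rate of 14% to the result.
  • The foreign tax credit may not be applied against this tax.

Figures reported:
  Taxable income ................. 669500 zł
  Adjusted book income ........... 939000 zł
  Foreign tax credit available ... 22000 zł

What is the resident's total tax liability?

152755 zł

Supplementary minimum tax:
  Base (adjusted book income): 939000 zł
  Less exemption 94000 zł → base 845000 zł
  845000 zł × 14% = 118300 zł

Regular income tax:
  38000 zł × 13% = 4940 zł
  148000 zł × 20% = 29600 zł
  483500 zł × 29% = 140215 zł
  → 174755 zł
  Less foreign tax credit 22000 zł → 152755 zł

152755 zł > 118300 zł, so the regular income tax governs.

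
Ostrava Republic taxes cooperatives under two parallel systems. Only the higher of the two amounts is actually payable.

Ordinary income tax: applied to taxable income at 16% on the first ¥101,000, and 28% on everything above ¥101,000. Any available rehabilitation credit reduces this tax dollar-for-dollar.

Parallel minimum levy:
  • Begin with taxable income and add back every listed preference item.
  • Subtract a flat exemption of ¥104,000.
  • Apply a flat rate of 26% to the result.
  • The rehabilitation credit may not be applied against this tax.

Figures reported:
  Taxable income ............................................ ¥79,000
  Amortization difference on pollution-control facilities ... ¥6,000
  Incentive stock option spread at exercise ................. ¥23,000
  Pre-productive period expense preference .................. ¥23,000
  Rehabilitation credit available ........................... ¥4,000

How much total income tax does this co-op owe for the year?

¥8,640

Parallel minimum levy:
  Adjusted income: ¥79,000 + ¥6,000 + ¥23,000 + ¥23,000 = ¥131,000
  Less exemption ¥104,000 → base ¥27,000
  ¥27,000 × 26% = ¥7,020

Ordinary income tax:
  ¥79,000 × 16% = ¥12,640
  Less rehabilitation credit ¥4,000 → ¥8,640

¥8,640 > ¥7,020, so the ordinary income tax governs.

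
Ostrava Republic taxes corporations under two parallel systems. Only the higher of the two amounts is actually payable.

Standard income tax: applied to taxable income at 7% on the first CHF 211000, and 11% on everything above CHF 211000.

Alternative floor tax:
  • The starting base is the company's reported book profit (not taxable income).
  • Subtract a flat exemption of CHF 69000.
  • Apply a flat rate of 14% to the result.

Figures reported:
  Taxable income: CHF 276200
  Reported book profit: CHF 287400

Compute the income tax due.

CHF 30576

Standard income tax:
  CHF 211000 × 7% = CHF 14770
  CHF 65200 × 11% = CHF 7172
  → CHF 21942

Alternative floor tax:
  Base (reported book profit): CHF 287400
  Less exemption CHF 69000 → base CHF 218400
  CHF 218400 × 14% = CHF 30576

CHF 30576 > CHF 21942, so the alternative floor tax is the binding amount.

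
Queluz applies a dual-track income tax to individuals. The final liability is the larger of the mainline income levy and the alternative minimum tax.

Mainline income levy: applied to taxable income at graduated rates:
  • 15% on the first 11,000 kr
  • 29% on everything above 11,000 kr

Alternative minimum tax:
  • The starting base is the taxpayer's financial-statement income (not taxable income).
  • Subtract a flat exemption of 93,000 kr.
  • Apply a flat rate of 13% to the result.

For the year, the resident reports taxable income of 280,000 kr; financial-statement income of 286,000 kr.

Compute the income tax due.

Mainline income levy:
  11,000 kr × 15% = 1,650 kr
  269,000 kr × 29% = 78,010 kr
  → 79,660 kr

Alternative minimum tax:
  Base (financial-statement income): 286,000 kr
  Less exemption 93,000 kr → base 193,000 kr
  193,000 kr × 13% = 25,090 kr

79,660 kr > 25,090 kr, so the mainline income levy governs.

79,660 kr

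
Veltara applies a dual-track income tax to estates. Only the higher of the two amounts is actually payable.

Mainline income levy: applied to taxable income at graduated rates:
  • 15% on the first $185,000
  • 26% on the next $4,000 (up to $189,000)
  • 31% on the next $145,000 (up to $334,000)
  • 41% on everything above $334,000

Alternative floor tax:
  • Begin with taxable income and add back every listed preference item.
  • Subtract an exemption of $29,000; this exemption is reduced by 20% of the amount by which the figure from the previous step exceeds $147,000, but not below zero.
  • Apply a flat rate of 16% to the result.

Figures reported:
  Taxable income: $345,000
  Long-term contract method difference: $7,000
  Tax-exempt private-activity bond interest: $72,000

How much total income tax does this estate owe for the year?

$78,250

Mainline income levy:
  $185,000 × 15% = $27,750
  $4,000 × 26% = $1,040
  $145,000 × 31% = $44,950
  $11,000 × 41% = $4,510
  → $78,250

Alternative floor tax:
  Adjusted income: $345,000 + $7,000 + $72,000 = $424,000
  Exemption: 20% × ($424,000 − $147,000) = $55,400 ≥ $29,000, so the exemption is fully phased out
  Base: $424,000 − $0 = $424,000
  $424,000 × 16% = $67,840

$78,250 > $67,840, so the mainline income levy governs.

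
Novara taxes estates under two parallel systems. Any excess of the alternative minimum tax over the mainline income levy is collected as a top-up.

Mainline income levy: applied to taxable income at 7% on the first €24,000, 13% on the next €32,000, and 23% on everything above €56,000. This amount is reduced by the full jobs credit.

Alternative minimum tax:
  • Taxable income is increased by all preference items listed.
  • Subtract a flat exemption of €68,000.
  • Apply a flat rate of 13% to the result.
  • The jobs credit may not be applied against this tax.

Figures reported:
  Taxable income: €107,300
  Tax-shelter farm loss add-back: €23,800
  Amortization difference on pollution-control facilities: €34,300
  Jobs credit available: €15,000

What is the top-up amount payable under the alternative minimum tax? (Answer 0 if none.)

€10,023

Mainline income levy:
  €24,000 × 7% = €1,680
  €32,000 × 13% = €4,160
  €51,300 × 23% = €11,799
  → €17,639
  Less jobs credit €15,000 → €2,639

Alternative minimum tax:
  Adjusted income: €107,300 + €23,800 + €34,300 = €165,400
  Less exemption €68,000 → base €97,400
  €97,400 × 13% = €12,662

Excess of alternative minimum tax over mainline income levy: €12,662 − €2,639 = €10,023.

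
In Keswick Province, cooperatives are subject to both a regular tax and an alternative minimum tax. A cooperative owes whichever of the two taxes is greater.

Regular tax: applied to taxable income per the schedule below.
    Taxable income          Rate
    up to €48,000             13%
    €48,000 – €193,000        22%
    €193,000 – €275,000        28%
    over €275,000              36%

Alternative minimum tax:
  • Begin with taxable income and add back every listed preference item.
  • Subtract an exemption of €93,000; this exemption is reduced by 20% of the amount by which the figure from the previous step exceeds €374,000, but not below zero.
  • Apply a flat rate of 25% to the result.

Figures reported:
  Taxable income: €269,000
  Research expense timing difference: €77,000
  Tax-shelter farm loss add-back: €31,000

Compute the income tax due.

Alternative minimum tax:
  Adjusted income: €269,000 + €77,000 + €31,000 = €377,000
  Exemption: €93,000 − 20% × (€377,000 − €374,000) = €93,000 − €600 = €92,400
  Base: €377,000 − €92,400 = €284,600
  €284,600 × 25% = €71,150

Regular tax:
  €48,000 × 13% = €6,240
  €145,000 × 22% = €31,900
  €76,000 × 28% = €21,280
  → €59,420

€71,150 > €59,420, so the alternative minimum tax is the binding amount.

€71,150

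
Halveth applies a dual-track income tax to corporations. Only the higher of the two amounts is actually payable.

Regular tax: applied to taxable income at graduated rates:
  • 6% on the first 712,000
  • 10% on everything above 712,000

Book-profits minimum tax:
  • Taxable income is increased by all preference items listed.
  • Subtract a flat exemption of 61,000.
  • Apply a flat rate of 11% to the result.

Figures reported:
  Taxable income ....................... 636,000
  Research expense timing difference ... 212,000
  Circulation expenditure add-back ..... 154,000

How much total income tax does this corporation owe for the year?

Regular tax:
  636,000 × 6% = 38,160

Book-profits minimum tax:
  Adjusted income: 636,000 + 212,000 + 154,000 = 1,002,000
  Less exemption 61,000 → base 941,000
  941,000 × 11% = 103,510

103,510 > 38,160, so the book-profits minimum tax is the binding amount.

103,510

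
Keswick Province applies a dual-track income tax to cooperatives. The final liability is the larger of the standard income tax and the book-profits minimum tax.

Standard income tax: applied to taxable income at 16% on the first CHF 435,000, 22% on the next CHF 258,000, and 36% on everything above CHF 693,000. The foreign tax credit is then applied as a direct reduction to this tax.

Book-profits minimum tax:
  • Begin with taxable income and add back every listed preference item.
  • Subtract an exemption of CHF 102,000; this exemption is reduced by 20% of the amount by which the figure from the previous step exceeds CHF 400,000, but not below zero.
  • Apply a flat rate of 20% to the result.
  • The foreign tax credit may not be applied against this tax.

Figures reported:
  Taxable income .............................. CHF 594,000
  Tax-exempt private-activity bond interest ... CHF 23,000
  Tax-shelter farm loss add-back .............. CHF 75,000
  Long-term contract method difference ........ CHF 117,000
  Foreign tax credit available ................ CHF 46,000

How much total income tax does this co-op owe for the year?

Standard income tax:
  CHF 435,000 × 16% = CHF 69,600
  CHF 159,000 × 22% = CHF 34,980
  → CHF 104,580
  Less foreign tax credit CHF 46,000 → CHF 58,580

Book-profits minimum tax:
  Adjusted income: CHF 594,000 + CHF 23,000 + CHF 75,000 + CHF 117,000 = CHF 809,000
  Exemption: CHF 102,000 − 20% × (CHF 809,000 − CHF 400,000) = CHF 102,000 − CHF 81,800 = CHF 20,200
  Base: CHF 809,000 − CHF 20,200 = CHF 788,800
  CHF 788,800 × 20% = CHF 157,760

CHF 157,760 > CHF 58,580, so the book-profits minimum tax is the binding amount.

CHF 157,760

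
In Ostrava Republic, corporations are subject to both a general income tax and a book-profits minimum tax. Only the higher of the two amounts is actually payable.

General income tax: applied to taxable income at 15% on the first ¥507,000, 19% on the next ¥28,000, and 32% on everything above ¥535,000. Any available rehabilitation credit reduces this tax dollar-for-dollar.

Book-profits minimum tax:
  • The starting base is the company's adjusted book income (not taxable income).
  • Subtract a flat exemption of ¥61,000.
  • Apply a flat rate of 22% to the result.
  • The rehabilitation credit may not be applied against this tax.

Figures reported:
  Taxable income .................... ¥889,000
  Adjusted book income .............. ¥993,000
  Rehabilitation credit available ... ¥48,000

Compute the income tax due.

¥205,040

Book-profits minimum tax:
  Base (adjusted book income): ¥993,000
  Less exemption ¥61,000 → base ¥932,000
  ¥932,000 × 22% = ¥205,040

General income tax:
  ¥507,000 × 15% = ¥76,050
  ¥28,000 × 19% = ¥5,320
  ¥354,000 × 32% = ¥113,280
  → ¥194,650
  Less rehabilitation credit ¥48,000 → ¥146,650

¥205,040 > ¥146,650, so the book-profits minimum tax is the binding amount.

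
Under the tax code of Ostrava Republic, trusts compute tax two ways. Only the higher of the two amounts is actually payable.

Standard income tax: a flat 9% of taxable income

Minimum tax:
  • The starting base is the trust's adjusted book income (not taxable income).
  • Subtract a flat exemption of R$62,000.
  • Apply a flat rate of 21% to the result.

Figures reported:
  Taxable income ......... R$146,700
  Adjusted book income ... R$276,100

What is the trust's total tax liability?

R$44,961

Standard income tax:
  R$146,700 × 9% = R$13,203

Minimum tax:
  Base (adjusted book income): R$276,100
  Less exemption R$62,000 → base R$214,100
  R$214,100 × 21% = R$44,961

R$44,961 > R$13,203, so the minimum tax is the binding amount.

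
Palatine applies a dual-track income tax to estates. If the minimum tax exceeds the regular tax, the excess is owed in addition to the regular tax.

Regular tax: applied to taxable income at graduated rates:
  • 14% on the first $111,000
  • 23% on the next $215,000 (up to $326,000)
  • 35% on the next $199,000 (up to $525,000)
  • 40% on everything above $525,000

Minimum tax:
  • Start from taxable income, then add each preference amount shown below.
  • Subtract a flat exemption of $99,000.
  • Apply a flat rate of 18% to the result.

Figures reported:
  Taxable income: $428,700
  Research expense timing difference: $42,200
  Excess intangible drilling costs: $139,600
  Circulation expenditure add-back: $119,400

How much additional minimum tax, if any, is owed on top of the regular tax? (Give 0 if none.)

$12,627

Minimum tax:
  Adjusted income: $428,700 + $42,200 + $139,600 + $119,400 = $729,900
  Less exemption $99,000 → base $630,900
  $630,900 × 18% = $113,562

Regular tax:
  $111,000 × 14% = $15,540
  $215,000 × 23% = $49,450
  $102,700 × 35% = $35,945
  → $100,935

Excess of minimum tax over regular tax: $113,562 − $100,935 = $12,627.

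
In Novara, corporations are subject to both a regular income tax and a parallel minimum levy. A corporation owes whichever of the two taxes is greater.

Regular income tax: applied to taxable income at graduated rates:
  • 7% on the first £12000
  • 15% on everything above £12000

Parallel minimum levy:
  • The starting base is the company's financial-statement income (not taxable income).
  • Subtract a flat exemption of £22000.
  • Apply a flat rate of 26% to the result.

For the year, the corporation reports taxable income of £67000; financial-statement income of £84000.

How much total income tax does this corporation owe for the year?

£16120

Parallel minimum levy:
  Base (financial-statement income): £84000
  Less exemption £22000 → base £62000
  £62000 × 26% = £16120

Regular income tax:
  £12000 × 7% = £840
  £55000 × 15% = £8250
  → £9090

£16120 > £9090, so the parallel minimum levy is the binding amount.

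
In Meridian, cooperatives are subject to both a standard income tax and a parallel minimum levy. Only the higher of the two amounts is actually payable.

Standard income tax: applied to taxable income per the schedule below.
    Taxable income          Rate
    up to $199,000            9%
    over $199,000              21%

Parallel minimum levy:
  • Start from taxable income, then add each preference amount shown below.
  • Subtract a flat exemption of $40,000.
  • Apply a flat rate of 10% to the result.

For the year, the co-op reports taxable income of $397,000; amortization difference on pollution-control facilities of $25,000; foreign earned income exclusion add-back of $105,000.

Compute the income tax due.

$59,490

Parallel minimum levy:
  Adjusted income: $397,000 + $25,000 + $105,000 = $527,000
  Less exemption $40,000 → base $487,000
  $487,000 × 10% = $48,700

Standard income tax:
  $199,000 × 9% = $17,910
  $198,000 × 21% = $41,580
  → $59,490

$59,490 > $48,700, so the standard income tax governs.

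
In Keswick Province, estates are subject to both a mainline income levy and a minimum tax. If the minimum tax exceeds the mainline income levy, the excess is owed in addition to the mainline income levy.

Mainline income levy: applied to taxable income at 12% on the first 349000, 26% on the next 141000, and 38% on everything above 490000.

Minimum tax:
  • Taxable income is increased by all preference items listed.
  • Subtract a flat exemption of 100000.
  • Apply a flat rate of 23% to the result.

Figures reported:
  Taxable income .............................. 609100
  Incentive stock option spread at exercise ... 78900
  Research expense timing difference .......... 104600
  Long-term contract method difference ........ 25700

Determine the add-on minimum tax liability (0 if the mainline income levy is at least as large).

41411

Minimum tax:
  Adjusted income: 609100 + 78900 + 104600 + 25700 = 818300
  Less exemption 100000 → base 718300
  718300 × 23% = 165209

Mainline income levy:
  349000 × 12% = 41880
  141000 × 26% = 36660
  119100 × 38% = 45258
  → 123798

Excess of minimum tax over mainline income levy: 165209 − 123798 = 41411.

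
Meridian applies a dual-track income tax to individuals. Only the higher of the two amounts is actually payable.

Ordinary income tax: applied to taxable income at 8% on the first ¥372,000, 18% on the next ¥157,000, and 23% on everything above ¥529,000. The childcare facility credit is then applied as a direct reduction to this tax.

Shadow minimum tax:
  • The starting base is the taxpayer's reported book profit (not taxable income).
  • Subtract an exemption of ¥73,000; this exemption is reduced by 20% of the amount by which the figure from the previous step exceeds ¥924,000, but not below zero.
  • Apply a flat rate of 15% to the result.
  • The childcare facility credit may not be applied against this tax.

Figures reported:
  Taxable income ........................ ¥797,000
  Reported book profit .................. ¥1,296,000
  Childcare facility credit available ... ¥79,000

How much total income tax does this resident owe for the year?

Ordinary income tax:
  ¥372,000 × 8% = ¥29,760
  ¥157,000 × 18% = ¥28,260
  ¥268,000 × 23% = ¥61,640
  → ¥119,660
  Less childcare facility credit ¥79,000 → ¥40,660

Shadow minimum tax:
  Base (reported book profit): ¥1,296,000
  Exemption: 20% × (¥1,296,000 − ¥924,000) = ¥74,400 ≥ ¥73,000, so the exemption is fully phased out
  Base: ¥1,296,000 − ¥0 = ¥1,296,000
  ¥1,296,000 × 15% = ¥194,400

¥194,400 > ¥40,660, so the shadow minimum tax is the binding amount.

¥194,400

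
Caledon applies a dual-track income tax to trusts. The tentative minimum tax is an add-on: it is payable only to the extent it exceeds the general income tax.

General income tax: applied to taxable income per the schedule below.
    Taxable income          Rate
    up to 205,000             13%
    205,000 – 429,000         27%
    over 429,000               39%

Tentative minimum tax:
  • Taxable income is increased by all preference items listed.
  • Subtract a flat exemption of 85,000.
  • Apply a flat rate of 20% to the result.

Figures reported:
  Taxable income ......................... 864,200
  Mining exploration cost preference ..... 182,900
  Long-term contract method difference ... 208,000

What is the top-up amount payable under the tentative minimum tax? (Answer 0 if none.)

General income tax:
  205,000 × 13% = 26,650
  224,000 × 27% = 60,480
  435,200 × 39% = 169,728
  → 256,858

Tentative minimum tax:
  Adjusted income: 864,200 + 182,900 + 208,000 = 1,255,100
  Less exemption 85,000 → base 1,170,100
  1,170,100 × 20% = 234,020

234,020 ≤ 256,858, so no add-on is due.

0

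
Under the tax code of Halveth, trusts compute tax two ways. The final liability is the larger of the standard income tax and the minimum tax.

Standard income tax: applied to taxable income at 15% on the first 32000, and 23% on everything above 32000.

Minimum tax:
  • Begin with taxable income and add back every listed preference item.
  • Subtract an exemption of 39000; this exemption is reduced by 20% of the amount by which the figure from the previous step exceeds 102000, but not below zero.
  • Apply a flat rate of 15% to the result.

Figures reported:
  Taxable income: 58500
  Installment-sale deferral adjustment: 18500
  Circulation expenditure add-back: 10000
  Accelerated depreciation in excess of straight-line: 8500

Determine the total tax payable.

10895

Minimum tax:
  Adjusted income: 58500 + 18500 + 10000 + 8500 = 95500
  Exemption: 95500 ≤ 102000, so full 39000 applies
  Base: 95500 − 39000 = 56500
  56500 × 15% = 8475

Standard income tax:
  32000 × 15% = 4800
  26500 × 23% = 6095
  → 10895

10895 > 8475, so the standard income tax governs.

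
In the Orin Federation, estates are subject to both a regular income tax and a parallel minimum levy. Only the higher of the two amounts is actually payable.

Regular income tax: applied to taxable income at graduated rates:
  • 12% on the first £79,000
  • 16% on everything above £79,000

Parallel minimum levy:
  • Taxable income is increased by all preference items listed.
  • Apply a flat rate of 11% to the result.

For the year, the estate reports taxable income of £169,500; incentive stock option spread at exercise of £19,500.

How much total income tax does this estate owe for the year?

Parallel minimum levy:
  Adjusted income: £169,500 + £19,500 = £189,000
  £189,000 × 11% = £20,790

Regular income tax:
  £79,000 × 12% = £9,480
  £90,500 × 16% = £14,480
  → £23,960

£23,960 > £20,790, so the regular income tax governs.

£23,960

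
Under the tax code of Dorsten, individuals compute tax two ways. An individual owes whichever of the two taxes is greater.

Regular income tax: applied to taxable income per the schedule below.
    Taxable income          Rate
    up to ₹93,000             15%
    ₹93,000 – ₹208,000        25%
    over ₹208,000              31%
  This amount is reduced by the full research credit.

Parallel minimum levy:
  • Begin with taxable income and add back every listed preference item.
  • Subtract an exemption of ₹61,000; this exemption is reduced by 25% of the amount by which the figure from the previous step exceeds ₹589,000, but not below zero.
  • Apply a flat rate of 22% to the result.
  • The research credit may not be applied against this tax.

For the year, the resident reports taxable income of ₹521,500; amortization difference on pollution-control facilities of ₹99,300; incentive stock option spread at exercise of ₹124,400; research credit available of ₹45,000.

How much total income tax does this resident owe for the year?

Parallel minimum levy:
  Adjusted income: ₹521,500 + ₹99,300 + ₹124,400 = ₹745,200
  Exemption: ₹61,000 − 25% × (₹745,200 − ₹589,000) = ₹61,000 − ₹39,050 = ₹21,950
  Base: ₹745,200 − ₹21,950 = ₹723,250
  ₹723,250 × 22% = ₹159,115

Regular income tax:
  ₹93,000 × 15% = ₹13,950
  ₹115,000 × 25% = ₹28,750
  ₹313,500 × 31% = ₹97,185
  → ₹139,885
  Less research credit ₹45,000 → ₹94,885

₹159,115 > ₹94,885, so the parallel minimum levy is the binding amount.

₹159,115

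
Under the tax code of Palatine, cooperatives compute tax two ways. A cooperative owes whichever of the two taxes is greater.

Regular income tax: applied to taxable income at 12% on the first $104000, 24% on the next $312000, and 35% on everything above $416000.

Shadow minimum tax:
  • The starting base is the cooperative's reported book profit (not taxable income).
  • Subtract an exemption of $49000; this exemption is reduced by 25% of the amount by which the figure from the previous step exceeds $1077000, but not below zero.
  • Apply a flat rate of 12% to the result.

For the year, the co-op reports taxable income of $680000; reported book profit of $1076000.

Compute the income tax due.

Shadow minimum tax:
  Base (reported book profit): $1076000
  Exemption: $1076000 ≤ $1077000, so full $49000 applies
  Base: $1076000 − $49000 = $1027000
  $1027000 × 12% = $123240

Regular income tax:
  $104000 × 12% = $12480
  $312000 × 24% = $74880
  $264000 × 35% = $92400
  → $179760

$179760 > $123240, so the regular income tax governs.

$179760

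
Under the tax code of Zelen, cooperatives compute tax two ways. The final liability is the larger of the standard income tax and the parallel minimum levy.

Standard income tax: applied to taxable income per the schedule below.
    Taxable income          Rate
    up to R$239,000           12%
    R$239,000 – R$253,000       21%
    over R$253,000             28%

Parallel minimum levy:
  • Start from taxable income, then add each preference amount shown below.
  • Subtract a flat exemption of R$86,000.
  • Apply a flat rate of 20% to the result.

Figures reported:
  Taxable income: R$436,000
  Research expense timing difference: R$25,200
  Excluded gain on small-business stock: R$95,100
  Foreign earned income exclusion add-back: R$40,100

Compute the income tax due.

R$102,080

Parallel minimum levy:
  Adjusted income: R$436,000 + R$25,200 + R$95,100 + R$40,100 = R$596,400
  Less exemption R$86,000 → base R$510,400
  R$510,400 × 20% = R$102,080

Standard income tax:
  R$239,000 × 12% = R$28,680
  R$14,000 × 21% = R$2,940
  R$183,000 × 28% = R$51,240
  → R$82,860

R$102,080 > R$82,860, so the parallel minimum levy is the binding amount.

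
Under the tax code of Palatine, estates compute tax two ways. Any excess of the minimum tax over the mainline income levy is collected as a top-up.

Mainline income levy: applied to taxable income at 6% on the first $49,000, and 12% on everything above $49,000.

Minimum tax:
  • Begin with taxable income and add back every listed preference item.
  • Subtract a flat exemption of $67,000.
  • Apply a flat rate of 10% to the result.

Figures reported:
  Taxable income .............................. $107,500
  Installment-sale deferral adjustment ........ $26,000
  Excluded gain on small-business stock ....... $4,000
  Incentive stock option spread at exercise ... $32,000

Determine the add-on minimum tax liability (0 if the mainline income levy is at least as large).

Mainline income levy:
  $49,000 × 6% = $2,940
  $58,500 × 12% = $7,020
  → $9,960

Minimum tax:
  Adjusted income: $107,500 + $26,000 + $4,000 + $32,000 = $169,500
  Less exemption $67,000 → base $102,500
  $102,500 × 10% = $10,250

Excess of minimum tax over mainline income levy: $10,250 − $9,960 = $290.

$290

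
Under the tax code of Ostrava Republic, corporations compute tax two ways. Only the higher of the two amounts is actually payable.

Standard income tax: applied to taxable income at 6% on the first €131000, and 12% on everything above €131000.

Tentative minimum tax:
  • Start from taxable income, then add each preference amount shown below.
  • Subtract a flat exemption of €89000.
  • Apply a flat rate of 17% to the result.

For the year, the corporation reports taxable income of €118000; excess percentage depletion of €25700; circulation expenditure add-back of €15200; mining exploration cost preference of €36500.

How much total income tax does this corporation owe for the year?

Standard income tax:
  €118000 × 6% = €7080

Tentative minimum tax:
  Adjusted income: €118000 + €25700 + €15200 + €36500 = €195400
  Less exemption €89000 → base €106400
  €106400 × 17% = €18088

€18088 > €7080, so the tentative minimum tax is the binding amount.

€18088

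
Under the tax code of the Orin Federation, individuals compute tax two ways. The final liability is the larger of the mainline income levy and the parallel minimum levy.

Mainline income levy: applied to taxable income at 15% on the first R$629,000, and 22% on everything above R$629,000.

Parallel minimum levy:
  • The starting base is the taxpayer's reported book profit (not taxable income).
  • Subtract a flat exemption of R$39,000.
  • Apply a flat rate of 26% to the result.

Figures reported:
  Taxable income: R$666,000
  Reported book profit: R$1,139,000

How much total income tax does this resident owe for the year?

Mainline income levy:
  R$629,000 × 15% = R$94,350
  R$37,000 × 22% = R$8,140
  → R$102,490

Parallel minimum levy:
  Base (reported book profit): R$1,139,000
  Less exemption R$39,000 → base R$1,100,000
  R$1,100,000 × 26% = R$286,000

R$286,000 > R$102,490, so the parallel minimum levy is the binding amount.

R$286,000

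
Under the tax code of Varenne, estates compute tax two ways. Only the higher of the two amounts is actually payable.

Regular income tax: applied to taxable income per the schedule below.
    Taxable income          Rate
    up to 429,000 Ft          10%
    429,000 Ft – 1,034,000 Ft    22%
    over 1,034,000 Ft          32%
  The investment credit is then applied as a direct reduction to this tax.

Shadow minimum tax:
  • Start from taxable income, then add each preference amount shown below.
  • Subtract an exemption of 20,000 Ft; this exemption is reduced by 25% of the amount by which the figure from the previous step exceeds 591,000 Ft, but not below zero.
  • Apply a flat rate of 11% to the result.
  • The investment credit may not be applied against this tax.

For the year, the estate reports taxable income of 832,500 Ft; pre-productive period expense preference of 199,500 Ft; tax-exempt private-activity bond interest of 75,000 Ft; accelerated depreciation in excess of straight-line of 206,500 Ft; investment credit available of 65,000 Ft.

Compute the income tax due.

144,485 Ft

Shadow minimum tax:
  Adjusted income: 832,500 Ft + 199,500 Ft + 75,000 Ft + 206,500 Ft = 1,313,500 Ft
  Exemption: 25% × (1,313,500 Ft − 591,000 Ft) = 180,625 Ft ≥ 20,000 Ft, so the exemption is fully phased out
  Base: 1,313,500 Ft − 0 Ft = 1,313,500 Ft
  1,313,500 Ft × 11% = 144,485 Ft

Regular income tax:
  429,000 Ft × 10% = 42,900 Ft
  403,500 Ft × 22% = 88,770 Ft
  → 131,670 Ft
  Less investment credit 65,000 Ft → 66,670 Ft

144,485 Ft > 66,670 Ft, so the shadow minimum tax is the binding amount.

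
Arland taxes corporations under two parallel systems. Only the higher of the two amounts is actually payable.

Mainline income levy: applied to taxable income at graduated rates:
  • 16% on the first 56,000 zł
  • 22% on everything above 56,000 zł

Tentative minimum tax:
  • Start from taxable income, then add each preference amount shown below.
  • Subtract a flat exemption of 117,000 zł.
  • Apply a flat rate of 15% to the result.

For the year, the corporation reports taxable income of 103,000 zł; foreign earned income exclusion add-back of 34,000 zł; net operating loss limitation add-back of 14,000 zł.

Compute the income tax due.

Tentative minimum tax:
  Adjusted income: 103,000 zł + 34,000 zł + 14,000 zł = 151,000 zł
  Less exemption 117,000 zł → base 34,000 zł
  34,000 zł × 15% = 5,100 zł

Mainline income levy:
  56,000 zł × 16% = 8,960 zł
  47,000 zł × 22% = 10,340 zł
  → 19,300 zł

19,300 zł > 5,100 zł, so the mainline income levy governs.

19,300 zł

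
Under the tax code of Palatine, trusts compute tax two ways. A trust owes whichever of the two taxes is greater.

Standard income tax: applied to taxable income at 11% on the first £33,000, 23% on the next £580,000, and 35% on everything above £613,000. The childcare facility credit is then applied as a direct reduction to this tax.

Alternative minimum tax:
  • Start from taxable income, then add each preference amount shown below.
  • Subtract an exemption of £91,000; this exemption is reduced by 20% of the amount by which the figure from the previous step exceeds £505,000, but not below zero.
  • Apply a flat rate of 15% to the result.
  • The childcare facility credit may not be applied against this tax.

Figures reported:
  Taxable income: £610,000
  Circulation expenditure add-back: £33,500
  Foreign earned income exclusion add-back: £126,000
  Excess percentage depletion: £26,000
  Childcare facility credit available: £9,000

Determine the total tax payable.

£127,340

Standard income tax:
  £33,000 × 11% = £3,630
  £577,000 × 23% = £132,710
  → £136,340
  Less childcare facility credit £9,000 → £127,340

Alternative minimum tax:
  Adjusted income: £610,000 + £33,500 + £126,000 + £26,000 = £795,500
  Exemption: £91,000 − 20% × (£795,500 − £505,000) = £91,000 − £58,100 = £32,900
  Base: £795,500 − £32,900 = £762,600
  £762,600 × 15% = £114,390

£127,340 > £114,390, so the standard income tax governs.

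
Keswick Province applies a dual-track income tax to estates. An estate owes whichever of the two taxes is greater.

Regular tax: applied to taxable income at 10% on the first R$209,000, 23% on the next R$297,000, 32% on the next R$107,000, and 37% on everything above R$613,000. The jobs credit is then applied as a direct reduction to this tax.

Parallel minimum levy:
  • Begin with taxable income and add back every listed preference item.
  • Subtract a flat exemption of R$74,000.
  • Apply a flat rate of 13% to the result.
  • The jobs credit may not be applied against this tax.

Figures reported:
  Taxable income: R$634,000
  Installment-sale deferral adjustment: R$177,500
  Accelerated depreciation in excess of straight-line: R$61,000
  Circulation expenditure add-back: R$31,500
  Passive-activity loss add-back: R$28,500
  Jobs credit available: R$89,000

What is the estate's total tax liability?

Parallel minimum levy:
  Adjusted income: R$634,000 + R$177,500 + R$61,000 + R$31,500 + R$28,500 = R$932,500
  Less exemption R$74,000 → base R$858,500
  R$858,500 × 13% = R$111,605

Regular tax:
  R$209,000 × 10% = R$20,900
  R$297,000 × 23% = R$68,310
  R$107,000 × 32% = R$34,240
  R$21,000 × 37% = R$7,770
  → R$131,220
  Less jobs credit R$89,000 → R$42,220

R$111,605 > R$42,220, so the parallel minimum levy is the binding amount.

R$111,605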